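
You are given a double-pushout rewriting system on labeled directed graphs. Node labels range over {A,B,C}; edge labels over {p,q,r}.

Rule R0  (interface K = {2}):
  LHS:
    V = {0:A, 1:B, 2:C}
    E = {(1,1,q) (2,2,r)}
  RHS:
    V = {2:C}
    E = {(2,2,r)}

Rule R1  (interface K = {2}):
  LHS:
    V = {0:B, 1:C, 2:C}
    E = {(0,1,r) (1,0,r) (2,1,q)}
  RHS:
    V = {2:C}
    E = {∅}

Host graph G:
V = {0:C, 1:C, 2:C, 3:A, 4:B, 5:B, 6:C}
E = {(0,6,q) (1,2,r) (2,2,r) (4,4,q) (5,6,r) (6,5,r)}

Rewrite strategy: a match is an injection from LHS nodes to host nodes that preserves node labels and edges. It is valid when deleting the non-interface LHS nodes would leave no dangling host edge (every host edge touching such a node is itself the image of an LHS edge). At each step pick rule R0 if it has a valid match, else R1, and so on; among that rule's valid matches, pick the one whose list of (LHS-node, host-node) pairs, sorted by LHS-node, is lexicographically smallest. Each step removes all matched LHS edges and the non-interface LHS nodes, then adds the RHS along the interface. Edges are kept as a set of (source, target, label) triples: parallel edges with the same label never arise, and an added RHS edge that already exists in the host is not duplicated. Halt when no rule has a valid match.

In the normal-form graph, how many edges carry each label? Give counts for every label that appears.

Answer: r:2

Derivation:
start.  V:7 E:6  edges: 0-q->6 1-r->2 2-r->2 4-q->4 5-r->6 6-r->5
1. fire R0 via {0↦3, 1↦4, 2↦2}  →  V:5 E:5  edges: 0-q->6 1-r->2 2-r->2 5-r->6 6-r->5
2. fire R1 via {0↦5, 1↦6, 2↦0}  →  V:3 E:2  edges: 1-r->2 2-r->2
final graph: no rule applies after step 2
NF edges: [(1, 2, 'r'), (2, 2, 'r')]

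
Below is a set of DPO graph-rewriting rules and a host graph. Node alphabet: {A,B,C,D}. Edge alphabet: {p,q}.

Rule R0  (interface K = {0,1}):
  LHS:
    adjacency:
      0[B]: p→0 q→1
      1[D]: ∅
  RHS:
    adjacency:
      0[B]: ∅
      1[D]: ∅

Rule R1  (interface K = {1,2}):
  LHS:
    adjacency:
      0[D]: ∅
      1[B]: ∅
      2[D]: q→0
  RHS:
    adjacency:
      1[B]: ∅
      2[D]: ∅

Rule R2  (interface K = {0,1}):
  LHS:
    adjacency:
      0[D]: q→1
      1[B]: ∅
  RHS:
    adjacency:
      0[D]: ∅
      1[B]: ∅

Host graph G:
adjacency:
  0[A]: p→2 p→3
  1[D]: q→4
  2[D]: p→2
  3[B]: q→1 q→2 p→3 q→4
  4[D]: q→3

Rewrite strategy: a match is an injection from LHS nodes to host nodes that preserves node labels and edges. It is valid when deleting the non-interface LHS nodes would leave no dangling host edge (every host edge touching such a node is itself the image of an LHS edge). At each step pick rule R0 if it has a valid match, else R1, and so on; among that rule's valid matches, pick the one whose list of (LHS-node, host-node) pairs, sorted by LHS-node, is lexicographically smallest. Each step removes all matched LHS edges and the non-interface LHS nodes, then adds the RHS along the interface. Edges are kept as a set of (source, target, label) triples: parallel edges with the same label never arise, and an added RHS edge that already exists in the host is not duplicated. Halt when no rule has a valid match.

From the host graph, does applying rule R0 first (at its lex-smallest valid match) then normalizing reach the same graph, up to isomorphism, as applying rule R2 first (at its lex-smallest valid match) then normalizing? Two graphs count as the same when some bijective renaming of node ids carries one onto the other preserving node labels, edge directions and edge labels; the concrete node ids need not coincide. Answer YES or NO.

Answer: YES

Derivation:
branch R0-first: apply at {0↦3, 1↦1} → |E|=7, then 1 more step(s) → NF |V|=5 |E|=6 V={0:A, 1:D, 2:D, 3:B, 4:D} E=0-p->2 0-p->3 1-q->4 2-p->2 3-q->2 3-q->4
branch R2-first: apply at {0↦4, 1↦3} → |E|=8, then 1 more step(s) → NF |V|=5 |E|=6 V={0:A, 1:D, 2:D, 3:B, 4:D} E=0-p->2 0-p->3 1-q->4 2-p->2 3-q->2 3-q->4
graphs isomorphic (equal up to label-preserving node renaming)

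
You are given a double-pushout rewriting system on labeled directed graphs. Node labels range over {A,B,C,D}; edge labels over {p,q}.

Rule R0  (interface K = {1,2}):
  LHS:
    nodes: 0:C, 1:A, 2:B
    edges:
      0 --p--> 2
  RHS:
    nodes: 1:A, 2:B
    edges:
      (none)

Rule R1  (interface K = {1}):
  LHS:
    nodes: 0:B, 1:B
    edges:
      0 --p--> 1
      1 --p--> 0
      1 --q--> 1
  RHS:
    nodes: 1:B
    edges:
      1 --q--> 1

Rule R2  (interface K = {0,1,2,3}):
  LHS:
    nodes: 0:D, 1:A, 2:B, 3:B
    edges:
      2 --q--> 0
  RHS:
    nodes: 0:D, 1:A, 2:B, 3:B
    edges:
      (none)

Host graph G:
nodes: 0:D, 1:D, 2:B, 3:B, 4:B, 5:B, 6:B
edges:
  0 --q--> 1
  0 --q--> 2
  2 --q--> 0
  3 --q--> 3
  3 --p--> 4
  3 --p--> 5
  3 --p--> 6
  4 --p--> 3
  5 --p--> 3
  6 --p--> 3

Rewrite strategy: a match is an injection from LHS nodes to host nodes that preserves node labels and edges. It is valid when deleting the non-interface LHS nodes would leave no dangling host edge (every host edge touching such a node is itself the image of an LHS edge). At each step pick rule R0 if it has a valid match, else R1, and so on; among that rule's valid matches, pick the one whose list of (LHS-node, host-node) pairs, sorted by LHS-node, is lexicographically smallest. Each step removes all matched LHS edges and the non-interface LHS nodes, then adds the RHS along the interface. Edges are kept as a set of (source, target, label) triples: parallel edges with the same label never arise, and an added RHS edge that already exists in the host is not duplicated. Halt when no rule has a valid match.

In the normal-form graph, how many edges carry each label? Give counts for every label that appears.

initial: |V|=7 |E|=10  E = 0-q->1 0-q->2 2-q->0 3-q->3 3-p->4 3-p->5 3-p->6 4-p->3 5-p->3 6-p->3
step 1: apply R1 at {0↦4, 1↦3}  → |V|=6 |E|=8  E = 0-q->1 0-q->2 2-q->0 3-q->3 3-p->5 3-p->6 5-p->3 6-p->3
step 2: apply R1 at {0↦5, 1↦3}  → |V|=5 |E|=6  E = 0-q->1 0-q->2 2-q->0 3-q->3 3-p->6 6-p->3
step 3: apply R1 at {0↦6, 1↦3}  → |V|=4 |E|=4  E = 0-q->1 0-q->2 2-q->0 3-q->3
final graph: no rule applies after step 3
NF edges: [(0, 1, 'q'), (0, 2, 'q'), (2, 0, 'q'), (3, 3, 'q')]

Answer: q:4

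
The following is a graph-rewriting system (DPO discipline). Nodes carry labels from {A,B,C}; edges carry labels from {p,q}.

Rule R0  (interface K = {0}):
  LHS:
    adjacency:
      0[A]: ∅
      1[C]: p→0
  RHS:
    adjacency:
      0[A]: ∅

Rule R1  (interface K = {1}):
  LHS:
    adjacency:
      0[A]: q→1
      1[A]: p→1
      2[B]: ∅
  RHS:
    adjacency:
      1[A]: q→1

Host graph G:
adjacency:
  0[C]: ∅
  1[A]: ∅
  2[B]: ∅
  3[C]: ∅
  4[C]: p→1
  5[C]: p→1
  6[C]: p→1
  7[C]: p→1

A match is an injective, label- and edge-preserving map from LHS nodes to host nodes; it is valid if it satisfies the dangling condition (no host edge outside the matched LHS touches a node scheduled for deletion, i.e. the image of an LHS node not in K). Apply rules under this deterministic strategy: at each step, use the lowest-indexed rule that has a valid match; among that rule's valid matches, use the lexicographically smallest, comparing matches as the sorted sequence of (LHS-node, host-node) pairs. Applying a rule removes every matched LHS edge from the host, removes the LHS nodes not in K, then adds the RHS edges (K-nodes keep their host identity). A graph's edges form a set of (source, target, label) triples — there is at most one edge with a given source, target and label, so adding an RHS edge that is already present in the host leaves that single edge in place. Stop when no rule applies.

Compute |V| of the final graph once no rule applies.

[0] host  ⇒  8 nodes, 4 edges  {4-p->1 5-p->1 6-p->1 7-p->1}
[1] R0 @ {0↦1, 1↦4}  ⇒  7 nodes, 3 edges  {5-p->1 6-p->1 7-p->1}
[2] R0 @ {0↦1, 1↦5}  ⇒  6 nodes, 2 edges  {6-p->1 7-p->1}
[3] R0 @ {0↦1, 1↦6}  ⇒  5 nodes, 1 edges  {7-p->1}
[4] R0 @ {0↦1, 1↦7}  ⇒  4 nodes, 0 edges  {∅}
halt: no rule applies after step 4
NF nodes: {0:C, 1:A, 2:B, 3:C}

Answer: 4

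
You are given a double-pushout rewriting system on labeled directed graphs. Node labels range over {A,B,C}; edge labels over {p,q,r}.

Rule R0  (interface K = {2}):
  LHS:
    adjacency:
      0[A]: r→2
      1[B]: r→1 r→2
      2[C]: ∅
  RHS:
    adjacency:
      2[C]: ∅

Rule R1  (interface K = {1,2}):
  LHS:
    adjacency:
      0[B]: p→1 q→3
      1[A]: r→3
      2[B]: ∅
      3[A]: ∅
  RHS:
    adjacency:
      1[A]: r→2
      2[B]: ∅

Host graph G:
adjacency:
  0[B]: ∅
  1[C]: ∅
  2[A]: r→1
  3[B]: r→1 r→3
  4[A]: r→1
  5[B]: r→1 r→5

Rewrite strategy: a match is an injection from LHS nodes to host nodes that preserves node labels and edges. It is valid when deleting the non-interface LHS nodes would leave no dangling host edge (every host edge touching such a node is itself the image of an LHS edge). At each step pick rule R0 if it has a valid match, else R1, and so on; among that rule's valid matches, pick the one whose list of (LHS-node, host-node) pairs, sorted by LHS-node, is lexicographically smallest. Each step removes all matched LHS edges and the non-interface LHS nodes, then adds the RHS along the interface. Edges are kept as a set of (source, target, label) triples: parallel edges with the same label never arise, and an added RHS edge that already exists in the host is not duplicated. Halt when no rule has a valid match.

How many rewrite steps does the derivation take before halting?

Answer: 2

Rewrite trace:
start.  V:6 E:6  edges: 2-r->1 3-r->1 3-r->3 4-r->1 5-r->1 5-r->5
1. fire R0 via {0↦2, 1↦3, 2↦1}  →  V:4 E:3  edges: 4-r->1 5-r->1 5-r->5
2. fire R0 via {0↦4, 1↦5, 2↦1}  →  V:2 E:0  edges: ∅
final graph: no rule applies after step 2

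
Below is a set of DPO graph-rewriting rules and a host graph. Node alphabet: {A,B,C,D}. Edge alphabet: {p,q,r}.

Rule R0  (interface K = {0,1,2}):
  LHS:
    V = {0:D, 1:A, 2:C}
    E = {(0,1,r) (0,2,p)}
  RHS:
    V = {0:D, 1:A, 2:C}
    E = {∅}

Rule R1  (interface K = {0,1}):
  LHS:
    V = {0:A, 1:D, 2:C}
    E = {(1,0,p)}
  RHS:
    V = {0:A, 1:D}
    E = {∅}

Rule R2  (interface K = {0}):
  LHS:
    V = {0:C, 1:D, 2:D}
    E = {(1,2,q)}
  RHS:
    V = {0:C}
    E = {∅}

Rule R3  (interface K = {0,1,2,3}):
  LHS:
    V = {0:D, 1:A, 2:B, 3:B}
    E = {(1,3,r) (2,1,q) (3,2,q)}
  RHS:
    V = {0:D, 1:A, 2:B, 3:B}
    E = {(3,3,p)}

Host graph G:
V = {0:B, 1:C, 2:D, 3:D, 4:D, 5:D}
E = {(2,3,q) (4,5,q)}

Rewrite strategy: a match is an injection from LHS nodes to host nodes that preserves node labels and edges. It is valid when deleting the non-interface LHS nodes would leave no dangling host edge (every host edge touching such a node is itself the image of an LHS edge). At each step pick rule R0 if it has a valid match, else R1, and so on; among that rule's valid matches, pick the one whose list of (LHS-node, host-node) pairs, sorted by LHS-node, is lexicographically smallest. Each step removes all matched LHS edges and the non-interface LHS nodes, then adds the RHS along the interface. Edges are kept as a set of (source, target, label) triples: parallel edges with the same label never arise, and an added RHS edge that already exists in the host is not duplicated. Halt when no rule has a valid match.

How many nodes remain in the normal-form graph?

Answer: 2

Rewrite trace:
start.  V:6 E:2  edges: 2-q->3 4-q->5
1. fire R2 via {0↦1, 1↦2, 2↦3}  →  V:4 E:1  edges: 4-q->5
2. fire R2 via {0↦1, 1↦4, 2↦5}  →  V:2 E:0  edges: ∅
normal form: no rule applies after step 2
NF nodes: {0:B, 1:C}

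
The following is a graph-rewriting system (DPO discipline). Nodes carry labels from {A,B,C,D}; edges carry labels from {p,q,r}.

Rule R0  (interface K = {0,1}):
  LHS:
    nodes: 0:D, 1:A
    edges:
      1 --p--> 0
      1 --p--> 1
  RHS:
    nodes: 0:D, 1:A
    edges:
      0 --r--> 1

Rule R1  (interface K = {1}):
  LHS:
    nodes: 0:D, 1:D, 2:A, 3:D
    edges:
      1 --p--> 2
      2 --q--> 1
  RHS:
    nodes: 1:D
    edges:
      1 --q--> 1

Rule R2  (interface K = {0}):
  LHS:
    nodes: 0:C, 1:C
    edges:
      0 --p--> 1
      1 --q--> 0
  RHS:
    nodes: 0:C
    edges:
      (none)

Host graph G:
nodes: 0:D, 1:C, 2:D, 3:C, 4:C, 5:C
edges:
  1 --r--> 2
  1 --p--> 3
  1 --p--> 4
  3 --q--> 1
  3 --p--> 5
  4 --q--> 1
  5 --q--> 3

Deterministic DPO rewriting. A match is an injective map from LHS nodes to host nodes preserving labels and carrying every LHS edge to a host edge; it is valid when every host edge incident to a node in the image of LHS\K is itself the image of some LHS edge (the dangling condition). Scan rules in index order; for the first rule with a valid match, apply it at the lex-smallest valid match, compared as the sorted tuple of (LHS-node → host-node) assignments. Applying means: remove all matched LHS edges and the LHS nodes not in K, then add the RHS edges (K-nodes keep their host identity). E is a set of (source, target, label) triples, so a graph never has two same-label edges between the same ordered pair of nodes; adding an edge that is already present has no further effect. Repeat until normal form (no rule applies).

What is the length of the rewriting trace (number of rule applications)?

start.  V:6 E:7  edges: 1-r->2 1-p->3 1-p->4 3-q->1 3-p->5 4-q->1 5-q->3
1. fire R2 via {0↦1, 1↦4}  →  V:5 E:5  edges: 1-r->2 1-p->3 3-q->1 3-p->5 5-q->3
2. fire R2 via {0↦3, 1↦5}  →  V:4 E:3  edges: 1-r->2 1-p->3 3-q->1
3. fire R2 via {0↦1, 1↦3}  →  V:3 E:1  edges: 1-r->2
halt: no rule applies after step 3

Answer: 3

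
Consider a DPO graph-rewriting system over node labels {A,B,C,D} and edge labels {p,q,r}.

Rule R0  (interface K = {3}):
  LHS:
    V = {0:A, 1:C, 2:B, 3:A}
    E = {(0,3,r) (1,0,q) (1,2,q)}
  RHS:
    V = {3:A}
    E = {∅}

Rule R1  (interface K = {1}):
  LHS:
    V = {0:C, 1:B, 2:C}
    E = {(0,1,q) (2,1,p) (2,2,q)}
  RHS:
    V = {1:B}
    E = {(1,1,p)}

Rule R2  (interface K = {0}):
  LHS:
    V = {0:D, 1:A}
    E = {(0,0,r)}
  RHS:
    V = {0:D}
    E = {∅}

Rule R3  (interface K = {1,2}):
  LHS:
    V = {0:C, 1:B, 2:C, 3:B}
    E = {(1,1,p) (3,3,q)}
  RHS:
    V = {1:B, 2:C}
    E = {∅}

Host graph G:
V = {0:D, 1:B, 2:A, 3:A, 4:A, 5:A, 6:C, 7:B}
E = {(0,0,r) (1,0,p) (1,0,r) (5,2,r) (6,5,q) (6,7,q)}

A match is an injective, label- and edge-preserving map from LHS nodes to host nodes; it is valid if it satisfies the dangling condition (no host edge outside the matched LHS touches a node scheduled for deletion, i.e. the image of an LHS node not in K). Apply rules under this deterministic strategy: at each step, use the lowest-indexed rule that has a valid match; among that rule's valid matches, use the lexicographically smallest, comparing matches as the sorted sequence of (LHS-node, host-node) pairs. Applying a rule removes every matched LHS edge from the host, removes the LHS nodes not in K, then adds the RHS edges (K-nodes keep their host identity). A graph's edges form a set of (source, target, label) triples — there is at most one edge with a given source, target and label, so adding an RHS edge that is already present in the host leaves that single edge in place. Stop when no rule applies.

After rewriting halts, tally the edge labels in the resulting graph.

Answer: p:1 r:1

Steps:
[0] host  ⇒  8 nodes, 6 edges  {0-r->0 1-p->0 1-r->0 5-r->2 6-q->5 6-q->7}
[1] R0 @ {0↦5, 1↦6, 2↦7, 3↦2}  ⇒  5 nodes, 3 edges  {0-r->0 1-p->0 1-r->0}
[2] R2 @ {0↦0, 1↦2}  ⇒  4 nodes, 2 edges  {1-p->0 1-r->0}
halt: no rule applies after step 2
NF edges: [(1, 0, 'p'), (1, 0, 'r')]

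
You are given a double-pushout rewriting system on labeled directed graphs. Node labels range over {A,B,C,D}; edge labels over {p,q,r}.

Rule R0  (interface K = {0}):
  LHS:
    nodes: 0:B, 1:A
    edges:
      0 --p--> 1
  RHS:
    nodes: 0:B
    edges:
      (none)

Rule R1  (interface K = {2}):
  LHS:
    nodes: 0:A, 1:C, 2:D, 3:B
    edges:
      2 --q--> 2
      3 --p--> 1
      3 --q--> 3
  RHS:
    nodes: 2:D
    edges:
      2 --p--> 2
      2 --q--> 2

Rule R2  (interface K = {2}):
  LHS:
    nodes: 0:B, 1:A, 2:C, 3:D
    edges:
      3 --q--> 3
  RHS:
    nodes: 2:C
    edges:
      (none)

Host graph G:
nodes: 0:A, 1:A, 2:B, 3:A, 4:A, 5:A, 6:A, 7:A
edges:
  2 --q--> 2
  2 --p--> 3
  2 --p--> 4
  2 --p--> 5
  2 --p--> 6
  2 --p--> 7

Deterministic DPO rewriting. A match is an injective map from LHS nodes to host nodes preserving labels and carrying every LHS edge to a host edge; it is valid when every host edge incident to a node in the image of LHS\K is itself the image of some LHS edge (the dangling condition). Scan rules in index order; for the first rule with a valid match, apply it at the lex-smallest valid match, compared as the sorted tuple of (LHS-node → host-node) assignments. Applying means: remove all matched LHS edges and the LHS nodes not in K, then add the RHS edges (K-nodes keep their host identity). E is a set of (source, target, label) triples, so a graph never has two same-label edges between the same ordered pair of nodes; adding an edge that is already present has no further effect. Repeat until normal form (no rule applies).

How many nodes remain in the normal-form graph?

Answer: 3

Steps:
initial: |V|=8 |E|=6  E = 2-q->2 2-p->3 2-p->4 2-p->5 2-p->6 2-p->7
step 1: apply R0 at {0↦2, 1↦3}  → |V|=7 |E|=5  E = 2-q->2 2-p->4 2-p->5 2-p->6 2-p->7
step 2: apply R0 at {0↦2, 1↦4}  → |V|=6 |E|=4  E = 2-q->2 2-p->5 2-p->6 2-p->7
step 3: apply R0 at {0↦2, 1↦5}  → |V|=5 |E|=3  E = 2-q->2 2-p->6 2-p->7
step 4: apply R0 at {0↦2, 1↦6}  → |V|=4 |E|=2  E = 2-q->2 2-p->7
step 5: apply R0 at {0↦2, 1↦7}  → |V|=3 |E|=1  E = 2-q->2
final graph: no rule applies after step 5
NF nodes: {0:A, 1:A, 2:B}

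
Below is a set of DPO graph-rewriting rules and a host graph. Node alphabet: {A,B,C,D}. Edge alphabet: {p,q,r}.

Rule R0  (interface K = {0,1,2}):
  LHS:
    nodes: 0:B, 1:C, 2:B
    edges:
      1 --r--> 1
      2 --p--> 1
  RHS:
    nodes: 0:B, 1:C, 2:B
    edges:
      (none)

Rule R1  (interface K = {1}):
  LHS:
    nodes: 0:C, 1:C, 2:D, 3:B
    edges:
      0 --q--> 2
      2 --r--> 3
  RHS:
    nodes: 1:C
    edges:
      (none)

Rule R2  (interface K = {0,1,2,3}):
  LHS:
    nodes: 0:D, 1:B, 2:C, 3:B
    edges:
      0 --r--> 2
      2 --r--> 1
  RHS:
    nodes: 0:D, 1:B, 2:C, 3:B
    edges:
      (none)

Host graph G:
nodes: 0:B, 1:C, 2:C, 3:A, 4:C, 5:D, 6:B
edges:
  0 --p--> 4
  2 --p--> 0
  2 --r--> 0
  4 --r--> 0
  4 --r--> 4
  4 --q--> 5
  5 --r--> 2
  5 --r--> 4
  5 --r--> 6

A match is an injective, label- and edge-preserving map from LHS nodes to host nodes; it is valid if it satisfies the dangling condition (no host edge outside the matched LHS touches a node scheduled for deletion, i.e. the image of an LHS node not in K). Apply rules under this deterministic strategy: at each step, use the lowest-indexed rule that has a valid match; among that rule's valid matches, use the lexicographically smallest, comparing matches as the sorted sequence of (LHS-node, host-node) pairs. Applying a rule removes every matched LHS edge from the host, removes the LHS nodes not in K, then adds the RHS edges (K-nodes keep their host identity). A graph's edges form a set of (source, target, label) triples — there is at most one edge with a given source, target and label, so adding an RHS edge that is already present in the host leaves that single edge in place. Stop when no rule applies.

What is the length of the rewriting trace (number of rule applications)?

Answer: 4

Derivation:
start.  V:7 E:9  edges: 0-p->4 2-p->0 2-r->0 4-r->0 4-r->4 4-q->5 5-r->2 5-r->4 5-r->6
1. fire R0 via {0↦6, 1↦4, 2↦0}  →  V:7 E:7  edges: 2-p->0 2-r->0 4-r->0 4-q->5 5-r->2 5-r->4 5-r->6
2. fire R2 via {0↦5, 1↦0, 2↦2, 3↦6}  →  V:7 E:5  edges: 2-p->0 4-r->0 4-q->5 5-r->4 5-r->6
3. fire R2 via {0↦5, 1↦0, 2↦4, 3↦6}  →  V:7 E:3  edges: 2-p->0 4-q->5 5-r->6
4. fire R1 via {0↦4, 1↦1, 2↦5, 3↦6}  →  V:4 E:1  edges: 2-p->0
normal form: no rule applies after step 4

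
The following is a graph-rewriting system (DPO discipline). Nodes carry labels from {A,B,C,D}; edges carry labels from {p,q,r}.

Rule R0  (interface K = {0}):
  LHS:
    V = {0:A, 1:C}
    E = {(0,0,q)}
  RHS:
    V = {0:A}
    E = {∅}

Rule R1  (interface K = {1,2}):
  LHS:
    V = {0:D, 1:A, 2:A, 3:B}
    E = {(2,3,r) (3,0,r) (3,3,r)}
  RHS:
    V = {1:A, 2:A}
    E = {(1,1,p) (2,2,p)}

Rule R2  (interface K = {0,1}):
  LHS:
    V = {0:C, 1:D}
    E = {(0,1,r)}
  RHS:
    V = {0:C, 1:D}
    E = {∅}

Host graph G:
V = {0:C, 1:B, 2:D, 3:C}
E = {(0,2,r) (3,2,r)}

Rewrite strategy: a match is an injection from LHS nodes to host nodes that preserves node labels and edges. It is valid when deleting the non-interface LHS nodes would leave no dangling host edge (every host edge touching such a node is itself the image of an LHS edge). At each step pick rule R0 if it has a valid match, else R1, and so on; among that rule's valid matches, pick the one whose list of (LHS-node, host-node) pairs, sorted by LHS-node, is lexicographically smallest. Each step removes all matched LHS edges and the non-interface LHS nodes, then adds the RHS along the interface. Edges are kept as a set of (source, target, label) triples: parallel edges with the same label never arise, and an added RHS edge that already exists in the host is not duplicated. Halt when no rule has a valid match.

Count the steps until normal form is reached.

start.  V:4 E:2  edges: 0-r->2 3-r->2
1. fire R2 via {0↦0, 1↦2}  →  V:4 E:1  edges: 3-r->2
2. fire R2 via {0↦3, 1↦2}  →  V:4 E:0  edges: ∅
normal form: no rule applies after step 2

Answer: 2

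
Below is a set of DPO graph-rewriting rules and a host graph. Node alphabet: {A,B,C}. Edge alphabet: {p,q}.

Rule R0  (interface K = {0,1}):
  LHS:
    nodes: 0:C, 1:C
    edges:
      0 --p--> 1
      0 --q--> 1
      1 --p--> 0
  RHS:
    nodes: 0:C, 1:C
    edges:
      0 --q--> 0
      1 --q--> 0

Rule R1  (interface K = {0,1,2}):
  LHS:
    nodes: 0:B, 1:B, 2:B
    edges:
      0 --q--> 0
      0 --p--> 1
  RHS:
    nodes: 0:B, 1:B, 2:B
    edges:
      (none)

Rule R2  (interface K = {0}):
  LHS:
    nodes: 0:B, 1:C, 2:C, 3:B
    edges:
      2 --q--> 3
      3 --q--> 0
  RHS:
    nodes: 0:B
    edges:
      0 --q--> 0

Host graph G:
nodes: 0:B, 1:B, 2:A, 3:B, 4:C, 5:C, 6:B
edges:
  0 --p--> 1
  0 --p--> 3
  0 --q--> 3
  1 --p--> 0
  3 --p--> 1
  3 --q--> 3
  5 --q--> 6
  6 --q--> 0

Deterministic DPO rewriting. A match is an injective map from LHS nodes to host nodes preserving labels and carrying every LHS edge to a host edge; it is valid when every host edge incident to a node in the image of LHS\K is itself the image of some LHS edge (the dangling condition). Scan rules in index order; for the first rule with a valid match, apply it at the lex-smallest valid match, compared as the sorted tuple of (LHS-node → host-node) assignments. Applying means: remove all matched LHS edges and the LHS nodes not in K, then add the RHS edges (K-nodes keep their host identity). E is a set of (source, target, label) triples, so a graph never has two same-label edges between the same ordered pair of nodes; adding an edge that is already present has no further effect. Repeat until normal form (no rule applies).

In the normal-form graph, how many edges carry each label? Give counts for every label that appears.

Answer: p:2 q:1

Rewrite trace:
initial: |V|=7 |E|=8  E = 0-p->1 0-p->3 0-q->3 1-p->0 3-p->1 3-q->3 5-q->6 6-q->0
step 1: apply R1 at {0↦3, 1↦1, 2↦0}  → |V|=7 |E|=6  E = 0-p->1 0-p->3 0-q->3 1-p->0 5-q->6 6-q->0
step 2: apply R2 at {0↦0, 1↦4, 2↦5, 3↦6}  → |V|=4 |E|=5  E = 0-q->0 0-p->1 0-p->3 0-q->3 1-p->0
step 3: apply R1 at {0↦0, 1↦1, 2↦3}  → |V|=4 |E|=3  E = 0-p->3 0-q->3 1-p->0
normal form: no rule applies after step 3
NF edges: [(0, 3, 'p'), (0, 3, 'q'), (1, 0, 'p')]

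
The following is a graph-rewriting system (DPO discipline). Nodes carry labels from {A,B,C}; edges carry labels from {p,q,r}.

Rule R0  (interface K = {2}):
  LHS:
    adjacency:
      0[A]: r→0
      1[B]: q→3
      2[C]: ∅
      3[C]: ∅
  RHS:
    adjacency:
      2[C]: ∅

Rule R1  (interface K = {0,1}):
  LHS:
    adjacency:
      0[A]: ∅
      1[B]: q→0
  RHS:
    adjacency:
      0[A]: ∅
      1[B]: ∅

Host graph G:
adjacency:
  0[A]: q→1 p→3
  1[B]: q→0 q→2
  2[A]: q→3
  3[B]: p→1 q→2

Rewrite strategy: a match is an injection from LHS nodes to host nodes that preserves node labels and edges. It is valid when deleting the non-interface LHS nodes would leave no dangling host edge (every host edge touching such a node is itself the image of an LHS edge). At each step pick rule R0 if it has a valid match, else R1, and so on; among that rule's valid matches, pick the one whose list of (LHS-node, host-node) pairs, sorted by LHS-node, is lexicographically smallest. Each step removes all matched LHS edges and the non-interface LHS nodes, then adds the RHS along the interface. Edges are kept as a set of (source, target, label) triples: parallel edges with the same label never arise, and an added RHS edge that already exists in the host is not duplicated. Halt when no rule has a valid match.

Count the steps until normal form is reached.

Answer: 3

Steps:
initial: |V|=4 |E|=7  E = 0-q->1 0-p->3 1-q->0 1-q->2 2-q->3 3-p->1 3-q->2
step 1: apply R1 at {0↦0, 1↦1}  → |V|=4 |E|=6  E = 0-q->1 0-p->3 1-q->2 2-q->3 3-p->1 3-q->2
step 2: apply R1 at {0↦2, 1↦1}  → |V|=4 |E|=5  E = 0-q->1 0-p->3 2-q->3 3-p->1 3-q->2
step 3: apply R1 at {0↦2, 1↦3}  → |V|=4 |E|=4  E = 0-q->1 0-p->3 2-q->3 3-p->1
normal form: no rule applies after step 3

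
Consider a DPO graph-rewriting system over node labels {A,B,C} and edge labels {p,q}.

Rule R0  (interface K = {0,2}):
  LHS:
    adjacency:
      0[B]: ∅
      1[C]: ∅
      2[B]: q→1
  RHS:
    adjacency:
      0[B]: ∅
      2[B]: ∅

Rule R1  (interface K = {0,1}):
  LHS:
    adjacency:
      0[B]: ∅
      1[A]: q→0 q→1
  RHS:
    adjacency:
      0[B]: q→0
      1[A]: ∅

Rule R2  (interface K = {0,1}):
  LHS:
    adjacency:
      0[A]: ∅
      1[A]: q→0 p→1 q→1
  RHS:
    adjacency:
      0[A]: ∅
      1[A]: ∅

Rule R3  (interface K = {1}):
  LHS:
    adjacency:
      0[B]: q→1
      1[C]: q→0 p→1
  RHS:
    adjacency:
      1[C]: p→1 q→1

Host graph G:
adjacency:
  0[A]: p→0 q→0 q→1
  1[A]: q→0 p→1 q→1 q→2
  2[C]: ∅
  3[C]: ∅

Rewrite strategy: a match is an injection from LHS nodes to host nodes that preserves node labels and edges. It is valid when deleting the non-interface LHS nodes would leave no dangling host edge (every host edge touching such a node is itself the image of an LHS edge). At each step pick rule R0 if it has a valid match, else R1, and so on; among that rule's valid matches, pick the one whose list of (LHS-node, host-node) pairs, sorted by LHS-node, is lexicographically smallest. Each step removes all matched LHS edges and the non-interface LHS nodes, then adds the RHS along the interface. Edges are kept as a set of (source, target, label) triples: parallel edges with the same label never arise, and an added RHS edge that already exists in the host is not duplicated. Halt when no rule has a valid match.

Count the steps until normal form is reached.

Answer: 2

Rewrite trace:
initial: |V|=4 |E|=7  E = 0-p->0 0-q->0 0-q->1 1-q->0 1-p->1 1-q->1 1-q->2
step 1: apply R2 at {0↦0, 1↦1}  → |V|=4 |E|=4  E = 0-p->0 0-q->0 0-q->1 1-q->2
step 2: apply R2 at {0↦1, 1↦0}  → |V|=4 |E|=1  E = 1-q->2
halt: no rule applies after step 2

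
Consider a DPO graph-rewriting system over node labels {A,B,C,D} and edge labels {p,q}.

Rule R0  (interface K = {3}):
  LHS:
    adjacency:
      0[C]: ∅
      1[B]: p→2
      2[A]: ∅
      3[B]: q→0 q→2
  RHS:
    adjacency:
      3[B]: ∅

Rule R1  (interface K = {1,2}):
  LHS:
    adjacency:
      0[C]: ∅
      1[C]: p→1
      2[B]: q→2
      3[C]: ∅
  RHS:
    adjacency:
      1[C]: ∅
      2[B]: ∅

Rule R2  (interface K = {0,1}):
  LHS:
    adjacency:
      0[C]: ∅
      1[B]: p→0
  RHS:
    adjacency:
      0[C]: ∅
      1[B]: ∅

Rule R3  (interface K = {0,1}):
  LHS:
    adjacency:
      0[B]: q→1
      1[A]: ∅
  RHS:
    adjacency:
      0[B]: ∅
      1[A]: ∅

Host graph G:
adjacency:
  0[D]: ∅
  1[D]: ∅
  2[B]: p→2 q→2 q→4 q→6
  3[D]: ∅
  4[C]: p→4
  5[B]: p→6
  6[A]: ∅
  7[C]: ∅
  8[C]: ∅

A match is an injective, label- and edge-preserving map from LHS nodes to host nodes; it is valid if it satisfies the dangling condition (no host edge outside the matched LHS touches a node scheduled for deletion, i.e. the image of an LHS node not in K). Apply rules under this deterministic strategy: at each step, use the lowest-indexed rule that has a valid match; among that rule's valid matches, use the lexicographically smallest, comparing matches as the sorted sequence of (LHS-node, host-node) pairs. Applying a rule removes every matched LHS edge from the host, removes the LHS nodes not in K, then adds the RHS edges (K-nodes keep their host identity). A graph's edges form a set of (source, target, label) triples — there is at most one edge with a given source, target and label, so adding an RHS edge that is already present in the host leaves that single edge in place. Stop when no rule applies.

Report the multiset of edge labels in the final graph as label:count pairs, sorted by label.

[0] host  ⇒  9 nodes, 6 edges  {2-p->2 2-q->2 2-q->4 2-q->6 4-p->4 5-p->6}
[1] R1 @ {0↦7, 1↦4, 2↦2, 3↦8}  ⇒  7 nodes, 4 edges  {2-p->2 2-q->4 2-q->6 5-p->6}
[2] R0 @ {0↦4, 1↦5, 2↦6, 3↦2}  ⇒  4 nodes, 1 edges  {2-p->2}
halt: no rule applies after step 2
NF edges: [(2, 2, 'p')]

Answer: p:1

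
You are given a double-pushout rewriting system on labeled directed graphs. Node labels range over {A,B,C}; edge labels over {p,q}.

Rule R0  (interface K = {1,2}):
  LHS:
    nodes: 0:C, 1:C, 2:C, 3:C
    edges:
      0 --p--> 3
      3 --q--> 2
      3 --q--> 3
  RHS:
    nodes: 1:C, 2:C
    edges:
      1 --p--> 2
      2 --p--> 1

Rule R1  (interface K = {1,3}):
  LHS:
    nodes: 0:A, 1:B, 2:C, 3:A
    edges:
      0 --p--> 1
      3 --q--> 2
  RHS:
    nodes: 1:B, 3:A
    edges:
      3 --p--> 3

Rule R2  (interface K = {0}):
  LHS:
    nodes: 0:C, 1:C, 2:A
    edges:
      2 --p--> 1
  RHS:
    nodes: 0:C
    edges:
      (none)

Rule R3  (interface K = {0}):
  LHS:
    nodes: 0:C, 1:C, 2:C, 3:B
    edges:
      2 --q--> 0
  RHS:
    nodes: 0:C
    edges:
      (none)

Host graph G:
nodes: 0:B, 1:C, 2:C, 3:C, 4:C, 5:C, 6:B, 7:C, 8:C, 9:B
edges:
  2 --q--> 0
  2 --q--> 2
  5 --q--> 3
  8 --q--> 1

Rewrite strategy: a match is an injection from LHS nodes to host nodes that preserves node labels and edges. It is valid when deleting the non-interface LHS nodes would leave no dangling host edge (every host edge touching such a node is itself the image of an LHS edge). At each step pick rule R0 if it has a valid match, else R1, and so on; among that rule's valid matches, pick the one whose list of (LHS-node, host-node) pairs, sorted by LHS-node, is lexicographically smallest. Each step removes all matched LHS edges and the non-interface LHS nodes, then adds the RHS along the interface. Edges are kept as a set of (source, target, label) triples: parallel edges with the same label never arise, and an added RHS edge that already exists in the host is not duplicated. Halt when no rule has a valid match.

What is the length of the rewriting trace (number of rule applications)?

initial: |V|=10 |E|=4  E = 2-q->0 2-q->2 5-q->3 8-q->1
step 1: apply R3 at {0↦1, 1↦4, 2↦8, 3↦6}  → |V|=7 |E|=3  E = 2-q->0 2-q->2 5-q->3
step 2: apply R3 at {0↦3, 1↦1, 2↦5, 3↦9}  → |V|=4 |E|=2  E = 2-q->0 2-q->2
halt: no rule applies after step 2

Answer: 2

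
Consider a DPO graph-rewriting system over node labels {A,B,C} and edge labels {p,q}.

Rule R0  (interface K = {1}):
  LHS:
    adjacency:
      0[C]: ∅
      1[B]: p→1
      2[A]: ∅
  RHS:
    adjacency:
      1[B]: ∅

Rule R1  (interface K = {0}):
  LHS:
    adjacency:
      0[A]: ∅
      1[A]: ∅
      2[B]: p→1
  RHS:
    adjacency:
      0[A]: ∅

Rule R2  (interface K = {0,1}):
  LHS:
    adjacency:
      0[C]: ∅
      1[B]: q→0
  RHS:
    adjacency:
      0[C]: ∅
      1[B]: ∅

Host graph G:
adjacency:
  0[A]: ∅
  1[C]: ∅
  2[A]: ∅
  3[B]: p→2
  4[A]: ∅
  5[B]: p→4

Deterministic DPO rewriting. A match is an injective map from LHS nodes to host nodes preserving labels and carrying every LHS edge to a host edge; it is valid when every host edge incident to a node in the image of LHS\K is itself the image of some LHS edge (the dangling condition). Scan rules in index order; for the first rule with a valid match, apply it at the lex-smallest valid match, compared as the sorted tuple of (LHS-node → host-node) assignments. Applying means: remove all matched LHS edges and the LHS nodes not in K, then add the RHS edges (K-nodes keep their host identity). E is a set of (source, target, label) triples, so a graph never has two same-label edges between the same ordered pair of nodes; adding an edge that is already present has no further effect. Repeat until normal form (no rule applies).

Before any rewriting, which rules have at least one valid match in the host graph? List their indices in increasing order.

R0: no valid match — LHS pattern not found
R1: 4 valid matches — {0↦0, 1↦2, 2↦3}, {0↦0, 1↦4, 2↦5}, {0↦2, 1↦4, 2↦5} (+1 more)
R2: no valid match — LHS pattern not found

Answer: [R1]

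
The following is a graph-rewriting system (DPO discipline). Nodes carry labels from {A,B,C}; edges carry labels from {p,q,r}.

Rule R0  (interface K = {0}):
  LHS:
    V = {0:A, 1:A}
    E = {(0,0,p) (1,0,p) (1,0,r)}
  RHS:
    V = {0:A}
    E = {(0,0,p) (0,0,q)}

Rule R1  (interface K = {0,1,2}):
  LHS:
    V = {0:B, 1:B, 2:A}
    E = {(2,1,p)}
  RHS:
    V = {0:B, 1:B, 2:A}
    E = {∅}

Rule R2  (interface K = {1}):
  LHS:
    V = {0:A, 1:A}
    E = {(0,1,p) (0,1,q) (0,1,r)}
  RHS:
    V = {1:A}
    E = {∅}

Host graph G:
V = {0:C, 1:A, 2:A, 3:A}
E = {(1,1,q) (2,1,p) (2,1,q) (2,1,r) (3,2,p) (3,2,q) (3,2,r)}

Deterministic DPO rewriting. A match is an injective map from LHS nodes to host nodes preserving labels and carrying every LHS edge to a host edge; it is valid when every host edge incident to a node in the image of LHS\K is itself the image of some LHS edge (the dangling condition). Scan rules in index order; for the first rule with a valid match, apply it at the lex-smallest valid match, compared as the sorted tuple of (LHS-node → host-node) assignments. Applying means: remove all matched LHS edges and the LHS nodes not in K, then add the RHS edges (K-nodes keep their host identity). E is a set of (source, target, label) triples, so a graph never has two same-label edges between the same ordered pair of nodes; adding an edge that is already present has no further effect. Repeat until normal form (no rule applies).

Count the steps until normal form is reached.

[0] host  ⇒  4 nodes, 7 edges  {1-q->1 2-p->1 2-q->1 2-r->1 3-p->2 3-q->2 3-r->2}
[1] R2 @ {0↦3, 1↦2}  ⇒  3 nodes, 4 edges  {1-q->1 2-p->1 2-q->1 2-r->1}
[2] R2 @ {0↦2, 1↦1}  ⇒  2 nodes, 1 edges  {1-q->1}
final graph: no rule applies after step 2

Answer: 2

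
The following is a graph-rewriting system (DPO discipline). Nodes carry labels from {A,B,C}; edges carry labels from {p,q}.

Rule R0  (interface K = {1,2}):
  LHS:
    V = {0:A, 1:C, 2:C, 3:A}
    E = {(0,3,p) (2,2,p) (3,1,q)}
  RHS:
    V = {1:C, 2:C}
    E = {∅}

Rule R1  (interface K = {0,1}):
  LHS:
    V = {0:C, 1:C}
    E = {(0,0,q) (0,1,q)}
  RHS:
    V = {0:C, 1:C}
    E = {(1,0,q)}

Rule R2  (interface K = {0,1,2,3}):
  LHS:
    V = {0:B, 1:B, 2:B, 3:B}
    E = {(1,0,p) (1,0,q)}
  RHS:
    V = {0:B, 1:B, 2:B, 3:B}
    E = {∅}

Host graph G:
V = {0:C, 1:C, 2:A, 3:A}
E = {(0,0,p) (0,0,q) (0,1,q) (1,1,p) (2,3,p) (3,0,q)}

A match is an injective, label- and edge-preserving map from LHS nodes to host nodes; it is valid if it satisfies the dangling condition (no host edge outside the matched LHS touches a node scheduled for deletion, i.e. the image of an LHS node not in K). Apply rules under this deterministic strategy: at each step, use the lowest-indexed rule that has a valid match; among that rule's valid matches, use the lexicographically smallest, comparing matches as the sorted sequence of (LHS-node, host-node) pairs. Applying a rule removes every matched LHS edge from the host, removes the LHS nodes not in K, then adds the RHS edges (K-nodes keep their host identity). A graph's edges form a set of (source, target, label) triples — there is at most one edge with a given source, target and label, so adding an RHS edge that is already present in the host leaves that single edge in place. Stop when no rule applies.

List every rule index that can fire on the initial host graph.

Answer: [R0,R1]

Rewrite trace:
R0: 1 valid match — {0↦2, 1↦0, 2↦1, 3↦3}
R1: 1 valid match — {0↦0, 1↦1}
R2: no valid match — LHS pattern not found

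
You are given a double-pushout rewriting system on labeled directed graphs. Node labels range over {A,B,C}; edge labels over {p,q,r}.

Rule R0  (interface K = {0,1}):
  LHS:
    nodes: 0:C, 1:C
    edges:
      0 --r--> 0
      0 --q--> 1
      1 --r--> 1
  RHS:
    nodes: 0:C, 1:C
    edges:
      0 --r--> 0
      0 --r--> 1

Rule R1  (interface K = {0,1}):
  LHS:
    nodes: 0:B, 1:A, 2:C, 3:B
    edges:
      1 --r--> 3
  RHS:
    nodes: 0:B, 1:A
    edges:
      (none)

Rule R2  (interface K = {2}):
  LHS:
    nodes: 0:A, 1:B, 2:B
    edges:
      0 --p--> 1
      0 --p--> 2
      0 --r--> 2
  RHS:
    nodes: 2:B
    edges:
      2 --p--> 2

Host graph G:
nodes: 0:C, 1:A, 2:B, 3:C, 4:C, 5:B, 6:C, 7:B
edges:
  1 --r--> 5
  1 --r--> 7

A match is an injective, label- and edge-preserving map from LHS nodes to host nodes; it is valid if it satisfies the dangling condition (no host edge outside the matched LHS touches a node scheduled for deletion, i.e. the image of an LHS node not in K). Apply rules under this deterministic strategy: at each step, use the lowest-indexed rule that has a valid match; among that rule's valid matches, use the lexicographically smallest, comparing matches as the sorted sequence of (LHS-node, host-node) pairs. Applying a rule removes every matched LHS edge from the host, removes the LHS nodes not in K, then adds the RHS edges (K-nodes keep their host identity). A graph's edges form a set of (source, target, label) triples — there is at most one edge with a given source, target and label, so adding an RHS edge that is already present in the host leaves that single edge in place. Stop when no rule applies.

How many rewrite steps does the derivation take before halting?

start.  V:8 E:2  edges: 1-r->5 1-r->7
1. fire R1 via {0↦2, 1↦1, 2↦0, 3↦5}  →  V:6 E:1  edges: 1-r->7
2. fire R1 via {0↦2, 1↦1, 2↦3, 3↦7}  →  V:4 E:0  edges: ∅
final graph: no rule applies after step 2

Answer: 2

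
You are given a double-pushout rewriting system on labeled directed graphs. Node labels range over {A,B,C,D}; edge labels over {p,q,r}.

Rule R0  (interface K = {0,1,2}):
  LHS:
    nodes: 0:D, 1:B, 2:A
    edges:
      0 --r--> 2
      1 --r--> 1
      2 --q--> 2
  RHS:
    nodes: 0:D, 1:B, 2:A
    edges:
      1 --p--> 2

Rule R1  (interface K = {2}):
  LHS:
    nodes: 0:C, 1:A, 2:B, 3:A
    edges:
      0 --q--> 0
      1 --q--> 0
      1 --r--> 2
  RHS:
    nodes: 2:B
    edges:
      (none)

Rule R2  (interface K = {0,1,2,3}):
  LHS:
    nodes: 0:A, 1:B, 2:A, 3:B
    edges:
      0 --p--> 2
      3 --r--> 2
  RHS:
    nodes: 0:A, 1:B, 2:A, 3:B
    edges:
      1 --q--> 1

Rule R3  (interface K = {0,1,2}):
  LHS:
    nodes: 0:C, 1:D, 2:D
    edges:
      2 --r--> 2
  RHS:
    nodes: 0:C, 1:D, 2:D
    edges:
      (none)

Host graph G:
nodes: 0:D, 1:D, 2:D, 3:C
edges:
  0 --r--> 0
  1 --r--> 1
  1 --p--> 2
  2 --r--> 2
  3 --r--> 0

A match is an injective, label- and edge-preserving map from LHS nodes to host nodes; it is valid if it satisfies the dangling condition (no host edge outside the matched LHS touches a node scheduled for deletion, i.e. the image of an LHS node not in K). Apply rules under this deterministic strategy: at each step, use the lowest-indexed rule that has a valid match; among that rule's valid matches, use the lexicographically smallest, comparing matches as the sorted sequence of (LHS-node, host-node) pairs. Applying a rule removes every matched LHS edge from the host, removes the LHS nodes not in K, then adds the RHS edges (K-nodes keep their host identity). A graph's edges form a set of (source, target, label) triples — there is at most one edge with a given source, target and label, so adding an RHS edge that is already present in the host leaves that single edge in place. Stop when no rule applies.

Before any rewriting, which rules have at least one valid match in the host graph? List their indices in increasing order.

Answer: [R3]

Derivation:
R0: no valid match — LHS pattern not found
R1: no valid match — LHS pattern not found
R2: no valid match — LHS pattern not found
R3: 6 valid matches — {0↦3, 1↦0, 2↦1}, {0↦3, 1↦0, 2↦2}, {0↦3, 1↦1, 2↦0} (+3 more)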